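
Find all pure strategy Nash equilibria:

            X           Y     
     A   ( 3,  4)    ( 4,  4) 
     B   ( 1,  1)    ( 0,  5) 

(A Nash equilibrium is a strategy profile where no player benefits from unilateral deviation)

Nash equilibrium: (A, X), (A, Y)

Work:
Best responses:
  P1 vs X: payoffs [3, 1] → best response A (payoff 3)
  P1 vs Y: payoffs [4, 0] → best response A (payoff 4)
  P2 vs A: payoffs [4, 4] → best response X/Y (payoff 4)
  P2 vs B: payoffs [1, 5] → best response Y (payoff 5)
Mutual best responses: (A,X), (A,Y) → Nash equilibria.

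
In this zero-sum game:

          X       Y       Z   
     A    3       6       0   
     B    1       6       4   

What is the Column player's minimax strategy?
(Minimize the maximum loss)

Column should play X, value = 3

Work:
Column player minimizes Row's maximum payoff:
Column X: max payoff to Row = 3
Column Y: max payoff to Row = 6
Column Z: max payoff to Row = 4
Minimum is 3, achieved by column X.
Minimax strategy: X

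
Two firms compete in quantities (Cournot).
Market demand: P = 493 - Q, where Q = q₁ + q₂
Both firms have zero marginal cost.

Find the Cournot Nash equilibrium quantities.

q₁* = q₂* = 164.33; P* = 164.33

Work:
Profit: π_i = P·q_i = (a - q_i - q_j)·q_i
FOC: ∂π_i/∂q_i = a - 2q_i - q_j = 0
Reaction function: q_i = (493 - q_j)/2
Symmetry: q* = 493/3 = 164.33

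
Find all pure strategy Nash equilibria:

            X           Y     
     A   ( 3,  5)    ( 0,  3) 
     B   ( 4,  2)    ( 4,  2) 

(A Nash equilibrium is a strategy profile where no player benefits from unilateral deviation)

Nash equilibrium: (B, X), (B, Y)

Work:
Best responses:
  P1 vs X: payoffs [3, 4] → best response B (payoff 4)
  P1 vs Y: payoffs [0, 4] → best response B (payoff 4)
  P2 vs A: payoffs [5, 3] → best response X (payoff 5)
  P2 vs B: payoffs [2, 2] → best response X/Y (payoff 2)
Mutual best responses: (B,X), (B,Y) → Nash equilibria.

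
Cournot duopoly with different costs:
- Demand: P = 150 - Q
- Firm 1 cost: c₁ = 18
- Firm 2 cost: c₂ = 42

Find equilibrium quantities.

q₁* = 52.0, q₂* = 28.0

Work:
Reaction: q₁ = (150 - 18 - q₂)/2
Reaction: q₂ = (150 - 42 - q₁)/2
Solve simultaneously:
q₁* = (150 - 2×18 + 42)/3 = 52.0
q₂* = (150 - 2×42 + 18)/3 = 28.0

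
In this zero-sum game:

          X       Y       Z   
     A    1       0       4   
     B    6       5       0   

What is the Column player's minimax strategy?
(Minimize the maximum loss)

Column should play Z, value = 4

Work:
Column player minimizes Row's maximum payoff:
Column X: max payoff to Row = 6
Column Y: max payoff to Row = 5
Column Z: max payoff to Row = 4
Minimum is 4, achieved by column Z.
Minimax strategy: Z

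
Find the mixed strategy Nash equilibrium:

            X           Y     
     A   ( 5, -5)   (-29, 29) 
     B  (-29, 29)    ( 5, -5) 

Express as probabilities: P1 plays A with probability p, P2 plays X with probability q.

p = 0.5, q = 0.5

Work:
Find probabilities that make opponent indifferent:
P2 chooses q to make P1 indifferent between A and B
P1 chooses p to make P2 indifferent between X and Y
Mixed NE: P1 plays (A: 0.5, B: 0.5), P2 plays (X: 0.5, Y: 0.5)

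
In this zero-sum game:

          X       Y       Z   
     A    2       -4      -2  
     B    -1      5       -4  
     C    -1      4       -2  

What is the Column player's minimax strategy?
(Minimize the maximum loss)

Column should play Z, value = -2

Work:
Column player minimizes Row's maximum payoff:
Column X: max payoff to Row = 2
Column Y: max payoff to Row = 5
Column Z: max payoff to Row = -2
Minimum is -2, achieved by column Z.
Minimax strategy: Z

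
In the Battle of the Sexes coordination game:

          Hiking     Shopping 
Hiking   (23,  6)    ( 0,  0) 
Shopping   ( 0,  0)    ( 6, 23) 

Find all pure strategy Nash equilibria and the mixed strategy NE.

Pure NE: (Hiking, Hiking) and (Shopping, Shopping); Mixed NE: p = 0.7931, q = 0.2069

Work:
Check pure NE:
(Hiking, Hiking): (23, 6) - no unilateral deviation beneficial
(Shopping, Shopping): (6, 23) - no unilateral deviation beneficial
Mixed NE: P1 plays Hiking with p = 0.7931, P2 plays Hiking with q = 0.2069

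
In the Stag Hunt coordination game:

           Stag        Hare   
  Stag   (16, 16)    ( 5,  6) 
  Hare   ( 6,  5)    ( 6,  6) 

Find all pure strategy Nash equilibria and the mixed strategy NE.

Pure NE: (Stag, Stag) and (Hare, Hare); Mixed NE: p = 0.0909, q = 0.0909

Work:
Check pure NE:
(Stag, Stag): (16, 16) - no unilateral deviation beneficial
(Hare, Hare): (6, 6) - no unilateral deviation beneficial
Mixed NE: P1 plays Stag with p = 0.0909, P2 plays Stag with q = 0.0909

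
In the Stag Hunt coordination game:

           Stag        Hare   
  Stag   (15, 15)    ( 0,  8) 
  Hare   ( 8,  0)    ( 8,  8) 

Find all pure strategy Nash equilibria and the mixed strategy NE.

Pure NE: (Stag, Stag) and (Hare, Hare); Mixed NE: p = 0.5333, q = 0.5333

Work:
Check pure NE:
(Stag, Stag): (15, 15) - no unilateral deviation beneficial
(Hare, Hare): (8, 8) - no unilateral deviation beneficial
Mixed NE: P1 plays Stag with p = 0.5333, P2 plays Stag with q = 0.5333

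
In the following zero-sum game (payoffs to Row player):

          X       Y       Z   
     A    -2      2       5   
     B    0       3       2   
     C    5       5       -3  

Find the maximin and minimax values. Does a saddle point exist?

Maximin = 0, Minimax = 5, Saddle: False

Work:
Row minimums: [-2, 0, -3] → maximin = 0
Column maximums: [5, 5, 5] → minimax = 5
No saddle point (maximin ≠ minimax). Mixed strategy needed.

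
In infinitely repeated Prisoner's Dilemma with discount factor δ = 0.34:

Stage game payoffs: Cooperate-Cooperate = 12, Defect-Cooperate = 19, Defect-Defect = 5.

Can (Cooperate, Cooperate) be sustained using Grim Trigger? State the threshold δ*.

δ* = 0.5; since δ = 0.34 < 0.5, cooperation cannot be sustained

Work:
For Grim Trigger:
Cooperate forever: 12/(1-δ)
Defect then punished: 19 + 5·δ/(1-δ)
Need: 12/(1-δ) ≥ 19 + 5·δ/(1-δ)
Solving: δ ≥ (T-R)/(T-P) = (19-12)/(19-5) = 0.5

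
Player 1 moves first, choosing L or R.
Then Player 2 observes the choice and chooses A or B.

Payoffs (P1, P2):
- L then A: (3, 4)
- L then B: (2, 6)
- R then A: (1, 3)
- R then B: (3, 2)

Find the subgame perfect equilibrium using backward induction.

P1 plays L, P2 plays B after L and A after R; Payoff (2, 6)

Work:
Backward induction:
After L: P2 chooses B → P1 gets 2
After R: P2 chooses A → P1 gets 1
P1 chooses L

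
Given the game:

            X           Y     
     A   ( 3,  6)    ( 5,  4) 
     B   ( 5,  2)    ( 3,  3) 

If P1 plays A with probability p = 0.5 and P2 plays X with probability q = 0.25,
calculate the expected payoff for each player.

E[P1] = 4.0, E[P2] = 3.625

Work:
E[P1] = p·q·π₁(A,X) + p·(1-q)·π₁(A,Y) + (1-p)·q·π₁(B,X) + (1-p)·(1-q)·π₁(B,Y)
= 0.5·0.25·3 + 0.5·0.75·5 + 0.5·0.25·5 + 0.5·0.75·3
= 4.0

E[P2] = 3.625 (similar calculation)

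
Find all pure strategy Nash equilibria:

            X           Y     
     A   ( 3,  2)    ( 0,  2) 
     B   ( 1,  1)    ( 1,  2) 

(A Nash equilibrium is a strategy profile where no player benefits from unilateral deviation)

Nash equilibrium: (A, X), (B, Y)

Work:
Best responses:
  P1 vs X: payoffs [3, 1] → best response A (payoff 3)
  P1 vs Y: payoffs [0, 1] → best response B (payoff 1)
  P2 vs A: payoffs [2, 2] → best response X/Y (payoff 2)
  P2 vs B: payoffs [1, 2] → best response Y (payoff 2)
Mutual best responses: (A,X), (B,Y) → Nash equilibria.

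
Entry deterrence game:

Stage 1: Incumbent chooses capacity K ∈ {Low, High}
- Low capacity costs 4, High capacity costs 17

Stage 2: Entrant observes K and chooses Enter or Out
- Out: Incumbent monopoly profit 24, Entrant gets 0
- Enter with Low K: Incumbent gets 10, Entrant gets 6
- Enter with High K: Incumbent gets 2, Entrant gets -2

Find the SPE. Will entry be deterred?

SPE: (High, Enter|Low, Out|High); Entry deterred. Incumbent net profit = 7

Work:
After Low K: Entrant enters (6 > 0)
After High K: Entrant stays out (-2 < 0)
Incumbent: Low → 10−4=6, High → 24−17=7
Incumbent chooses High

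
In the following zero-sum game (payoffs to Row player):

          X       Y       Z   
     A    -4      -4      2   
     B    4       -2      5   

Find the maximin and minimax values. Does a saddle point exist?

Maximin = -2, Minimax = -2, Saddle: True

Work:
Row minimums: [-4, -2] → maximin = -2
Column maximums: [4, -2, 5] → minimax = -2
Saddle point exists! Game value = -2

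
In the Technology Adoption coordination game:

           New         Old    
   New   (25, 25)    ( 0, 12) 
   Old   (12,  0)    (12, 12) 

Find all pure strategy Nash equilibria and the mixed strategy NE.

Pure NE: (New, New) and (Old, Old); Mixed NE: p = 0.48, q = 0.48

Work:
Check pure NE:
(New, New): (25, 25) - no unilateral deviation beneficial
(Old, Old): (12, 12) - no unilateral deviation beneficial
Mixed NE: P1 plays New with p = 0.48, P2 plays New with q = 0.48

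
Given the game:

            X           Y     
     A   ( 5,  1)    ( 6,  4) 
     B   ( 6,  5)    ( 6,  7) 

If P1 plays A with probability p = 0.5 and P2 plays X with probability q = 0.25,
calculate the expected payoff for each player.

E[P1] = 5.875, E[P2] = 4.875

Work:
E[P1] = p·q·π₁(A,X) + p·(1-q)·π₁(A,Y) + (1-p)·q·π₁(B,X) + (1-p)·(1-q)·π₁(B,Y)
= 0.5·0.25·5 + 0.5·0.75·6 + 0.5·0.25·6 + 0.5·0.75·6
= 5.875

E[P2] = 4.875 (similar calculation)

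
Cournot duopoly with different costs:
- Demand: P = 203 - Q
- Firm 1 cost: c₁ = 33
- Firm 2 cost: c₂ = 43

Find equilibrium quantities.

q₁* = 60.0, q₂* = 50.0

Work:
Reaction: q₁ = (203 - 33 - q₂)/2
Reaction: q₂ = (203 - 43 - q₁)/2
Solve simultaneously:
q₁* = (203 - 2×33 + 43)/3 = 60.0
q₂* = (203 - 2×43 + 33)/3 = 50.0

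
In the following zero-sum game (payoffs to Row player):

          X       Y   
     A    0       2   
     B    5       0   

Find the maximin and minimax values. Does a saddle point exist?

Maximin = 0, Minimax = 2, Saddle: False

Work:
Row minimums: [0, 0] → maximin = 0
Column maximums: [5, 2] → minimax = 2
No saddle point (maximin ≠ minimax). Mixed strategy needed.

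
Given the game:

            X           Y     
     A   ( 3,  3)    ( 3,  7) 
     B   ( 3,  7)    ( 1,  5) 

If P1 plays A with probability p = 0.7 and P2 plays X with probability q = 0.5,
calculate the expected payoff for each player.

E[P1] = 2.7, E[P2] = 5.3

Work:
E[P1] = p·q·π₁(A,X) + p·(1-q)·π₁(A,Y) + (1-p)·q·π₁(B,X) + (1-p)·(1-q)·π₁(B,Y)
= 0.7·0.5·3 + 0.7·0.5·3 + 0.3·0.5·3 + 0.3·0.5·1
= 2.7

E[P2] = 5.3 (similar calculation)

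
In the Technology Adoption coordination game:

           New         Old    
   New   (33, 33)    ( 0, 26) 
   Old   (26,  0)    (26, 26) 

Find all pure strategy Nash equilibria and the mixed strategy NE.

Pure NE: (New, New) and (Old, Old); Mixed NE: p = 0.7879, q = 0.7879

Work:
Check pure NE:
(New, New): (33, 33) - no unilateral deviation beneficial
(Old, Old): (26, 26) - no unilateral deviation beneficial
Mixed NE: P1 plays New with p = 0.7879, P2 plays New with q = 0.7879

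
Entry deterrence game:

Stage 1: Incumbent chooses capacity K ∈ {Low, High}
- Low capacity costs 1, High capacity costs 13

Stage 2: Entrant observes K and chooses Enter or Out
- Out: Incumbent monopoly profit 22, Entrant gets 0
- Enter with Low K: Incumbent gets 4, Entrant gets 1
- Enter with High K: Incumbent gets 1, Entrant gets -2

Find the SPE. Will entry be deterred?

SPE: (High, Enter|Low, Out|High); Entry deterred. Incumbent net profit = 9

Work:
After Low K: Entrant enters (1 > 0)
After High K: Entrant stays out (-2 < 0)
Incumbent: Low → 4−1=3, High → 22−13=9
Incumbent chooses High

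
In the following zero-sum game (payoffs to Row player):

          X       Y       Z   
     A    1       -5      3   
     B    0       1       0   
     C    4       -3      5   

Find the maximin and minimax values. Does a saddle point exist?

Maximin = 0, Minimax = 1, Saddle: False

Work:
Row minimums: [-5, 0, -3] → maximin = 0
Column maximums: [4, 1, 5] → minimax = 1
No saddle point (maximin ≠ minimax). Mixed strategy needed.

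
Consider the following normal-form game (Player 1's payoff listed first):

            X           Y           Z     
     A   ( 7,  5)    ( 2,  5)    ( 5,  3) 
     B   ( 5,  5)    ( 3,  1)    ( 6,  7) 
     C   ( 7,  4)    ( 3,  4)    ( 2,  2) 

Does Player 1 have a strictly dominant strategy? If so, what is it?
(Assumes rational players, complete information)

No strictly dominant strategy exists for Player 1

Work:
A strategy strictly dominates another if it gives a strictly higher payoff against every opponent action. Compare each pair of P1's strategies column-by-column:
  A vs B: [7 vs 5, 2 vs 3, 5 vs 6] → A does not strictly dominate B (column Y: 2 ≤ 3)
  A vs C: [7 vs 7, 2 vs 3, 5 vs 2] → A does not strictly dominate C (column X: 7 ≤ 7)
  B vs A: [5 vs 7, 3 vs 2, 6 vs 5] → B does not strictly dominate A (column X: 5 ≤ 7)
  B vs C: [5 vs 7, 3 vs 3, 6 vs 2] → B does not strictly dominate C (column X: 5 ≤ 7)
  C vs A: [7 vs 7, 3 vs 2, 2 vs 5] → C does not strictly dominate A (column X: 7 ≤ 7)
  C vs B: [7 vs 5, 3 vs 3, 2 vs 6] → C does not strictly dominate B (column Y: 3 ≤ 3)
No single strategy strictly dominates all others → no strictly dominant strategy.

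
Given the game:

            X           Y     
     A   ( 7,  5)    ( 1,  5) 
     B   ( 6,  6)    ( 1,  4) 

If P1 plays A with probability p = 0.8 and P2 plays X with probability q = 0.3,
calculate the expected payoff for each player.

E[P1] = 2.74, E[P2] = 4.92

Work:
E[P1] = p·q·π₁(A,X) + p·(1-q)·π₁(A,Y) + (1-p)·q·π₁(B,X) + (1-p)·(1-q)·π₁(B,Y)
= 0.8·0.3·7 + 0.8·0.7·1 + 0.2·0.3·6 + 0.2·0.7·1
= 2.74

E[P2] = 4.92 (similar calculation)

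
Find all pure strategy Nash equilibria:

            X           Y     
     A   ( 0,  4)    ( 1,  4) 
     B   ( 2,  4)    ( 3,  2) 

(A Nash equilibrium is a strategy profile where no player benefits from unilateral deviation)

Nash equilibrium: (B, X)

Work:
Best responses:
  P1 vs X: payoffs [0, 2] → best response B (payoff 2)
  P1 vs Y: payoffs [1, 3] → best response B (payoff 3)
  P2 vs A: payoffs [4, 4] → best response X/Y (payoff 4)
  P2 vs B: payoffs [4, 2] → best response X (payoff 4)
Mutual best responses: (B,X) → Nash equilibria.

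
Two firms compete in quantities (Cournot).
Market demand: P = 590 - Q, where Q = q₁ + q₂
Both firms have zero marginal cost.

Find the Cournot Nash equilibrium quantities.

q₁* = q₂* = 196.67; P* = 196.67

Work:
Profit: π_i = P·q_i = (a - q_i - q_j)·q_i
FOC: ∂π_i/∂q_i = a - 2q_i - q_j = 0
Reaction function: q_i = (590 - q_j)/2
Symmetry: q* = 590/3 = 196.67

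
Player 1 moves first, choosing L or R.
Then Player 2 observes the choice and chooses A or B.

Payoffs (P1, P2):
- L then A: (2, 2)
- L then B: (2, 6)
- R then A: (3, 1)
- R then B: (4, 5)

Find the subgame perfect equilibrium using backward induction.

P1 plays R, P2 plays B after L and B after R; Payoff (4, 5)

Work:
Backward induction:
After L: P2 chooses B → P1 gets 2
After R: P2 chooses B → P1 gets 4
P1 chooses R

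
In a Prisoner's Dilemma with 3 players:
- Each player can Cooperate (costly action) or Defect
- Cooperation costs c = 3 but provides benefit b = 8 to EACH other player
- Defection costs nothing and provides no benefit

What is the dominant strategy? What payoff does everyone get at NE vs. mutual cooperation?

Dominant: Defect; NE payoff = 0; Coop payoff = 13

Work:
Defect dominates (saves cost c = 3, benefit to others is external)
NE: All defect → everyone gets 0
If all cooperate: each receives (2)×8 - 3 = 13
Social dilemma: 13 > 0 but NE gives 0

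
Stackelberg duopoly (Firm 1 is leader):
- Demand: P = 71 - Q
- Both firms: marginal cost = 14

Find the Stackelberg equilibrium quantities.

q₁* (leader) = 28.5, q₂* (follower) = 14.25

Work:
Follower's reaction: q₂ = (a - c - q₁)/2
Leader substitutes: π₁ = q₁·(a - q₁ - (a-c-q₁)/2 - c)
FOC: q₁* = (71 - 14)/2 = 28.50
Then: q₂* = (71 - 14 - 28.5)/2 = 14.25
Leader has first-mover advantage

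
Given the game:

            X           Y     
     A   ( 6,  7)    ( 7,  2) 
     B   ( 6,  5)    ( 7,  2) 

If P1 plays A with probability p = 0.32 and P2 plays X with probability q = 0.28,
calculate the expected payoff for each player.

E[P1] = 6.72, E[P2] = 3.0192

Work:
E[P1] = p·q·π₁(A,X) + p·(1-q)·π₁(A,Y) + (1-p)·q·π₁(B,X) + (1-p)·(1-q)·π₁(B,Y)
= 0.32·0.28·6 + 0.32·0.72·7 + 0.68·0.28·6 + 0.68·0.72·7
= 6.72

E[P2] = 3.0192 (similar calculation)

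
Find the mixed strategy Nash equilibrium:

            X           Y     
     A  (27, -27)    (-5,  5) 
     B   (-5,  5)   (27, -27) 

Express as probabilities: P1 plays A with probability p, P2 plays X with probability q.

p = 0.5, q = 0.5

Work:
Find probabilities that make opponent indifferent:
P2 chooses q to make P1 indifferent between A and B
P1 chooses p to make P2 indifferent between X and Y
Mixed NE: P1 plays (A: 0.5, B: 0.5), P2 plays (X: 0.5, Y: 0.5)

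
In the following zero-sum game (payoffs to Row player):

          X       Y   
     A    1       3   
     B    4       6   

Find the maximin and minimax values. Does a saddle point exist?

Maximin = 4, Minimax = 4, Saddle: True

Work:
Row minimums: [1, 4] → maximin = 4
Column maximums: [4, 6] → minimax = 4
Saddle point exists! Game value = 4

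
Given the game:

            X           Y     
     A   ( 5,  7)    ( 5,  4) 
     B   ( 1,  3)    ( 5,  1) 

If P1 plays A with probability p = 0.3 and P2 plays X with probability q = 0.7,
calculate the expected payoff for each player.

E[P1] = 3.04, E[P2] = 3.51

Work:
E[P1] = p·q·π₁(A,X) + p·(1-q)·π₁(A,Y) + (1-p)·q·π₁(B,X) + (1-p)·(1-q)·π₁(B,Y)
= 0.3·0.7·5 + 0.3·0.3·5 + 0.7·0.7·1 + 0.7·0.3·5
= 3.04

E[P2] = 3.51 (similar calculation)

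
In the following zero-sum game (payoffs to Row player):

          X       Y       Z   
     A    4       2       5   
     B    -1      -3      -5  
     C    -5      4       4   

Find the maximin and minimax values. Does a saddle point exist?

Maximin = 2, Minimax = 4, Saddle: False

Work:
Row minimums: [2, -5, -5] → maximin = 2
Column maximums: [4, 4, 5] → minimax = 4
No saddle point (maximin ≠ minimax). Mixed strategy needed.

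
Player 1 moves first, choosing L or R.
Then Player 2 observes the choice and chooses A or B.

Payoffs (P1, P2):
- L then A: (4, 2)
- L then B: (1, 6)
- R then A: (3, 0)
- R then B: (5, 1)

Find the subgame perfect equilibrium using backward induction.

P1 plays R, P2 plays B after L and B after R; Payoff (5, 1)

Work:
Backward induction:
After L: P2 chooses B → P1 gets 1
After R: P2 chooses B → P1 gets 5
P1 chooses R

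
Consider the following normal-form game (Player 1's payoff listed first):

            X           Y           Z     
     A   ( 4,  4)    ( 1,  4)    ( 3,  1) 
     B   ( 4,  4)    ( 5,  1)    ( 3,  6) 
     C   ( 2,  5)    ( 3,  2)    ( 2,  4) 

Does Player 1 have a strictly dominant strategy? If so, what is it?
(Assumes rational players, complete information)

No strictly dominant strategy exists for Player 1

Work:
A strategy strictly dominates another if it gives a strictly higher payoff against every opponent action. Compare each pair of P1's strategies column-by-column:
  A vs B: [4 vs 4, 1 vs 5, 3 vs 3] → A does not strictly dominate B (column X: 4 ≤ 4)
  A vs C: [4 vs 2, 1 vs 3, 3 vs 2] → A does not strictly dominate C (column Y: 1 ≤ 3)
  B vs A: [4 vs 4, 5 vs 1, 3 vs 3] → B does not strictly dominate A (column X: 4 ≤ 4)
  B vs C: [4 vs 2, 5 vs 3, 3 vs 2] → B strictly dominates C
  C vs A: [2 vs 4, 3 vs 1, 2 vs 3] → C does not strictly dominate A (column X: 2 ≤ 4)
  C vs B: [2 vs 4, 3 vs 5, 2 vs 3] → C does not strictly dominate B (column X: 2 ≤ 4)
No single strategy strictly dominates all others → no strictly dominant strategy.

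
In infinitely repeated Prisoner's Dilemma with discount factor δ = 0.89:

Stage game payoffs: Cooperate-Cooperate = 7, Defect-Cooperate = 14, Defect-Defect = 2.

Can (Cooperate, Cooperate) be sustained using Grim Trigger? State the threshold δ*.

δ* = 0.5833; since δ = 0.89 ≥ 0.5833, cooperation can be sustained

Work:
For Grim Trigger:
Cooperate forever: 7/(1-δ)
Defect then punished: 14 + 2·δ/(1-δ)
Need: 7/(1-δ) ≥ 14 + 2·δ/(1-δ)
Solving: δ ≥ (T-R)/(T-P) = (14-7)/(14-2) = 0.5833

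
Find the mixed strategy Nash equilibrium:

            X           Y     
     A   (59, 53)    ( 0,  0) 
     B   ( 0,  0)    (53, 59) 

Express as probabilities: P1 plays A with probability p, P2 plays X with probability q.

p = 0.5268, q = 0.4732

Work:
Find probabilities that make opponent indifferent:
P2 chooses q to make P1 indifferent between A and B
P1 chooses p to make P2 indifferent between X and Y
Mixed NE: P1 plays (A: 0.5268, B: 0.4732), P2 plays (X: 0.4732, Y: 0.5268)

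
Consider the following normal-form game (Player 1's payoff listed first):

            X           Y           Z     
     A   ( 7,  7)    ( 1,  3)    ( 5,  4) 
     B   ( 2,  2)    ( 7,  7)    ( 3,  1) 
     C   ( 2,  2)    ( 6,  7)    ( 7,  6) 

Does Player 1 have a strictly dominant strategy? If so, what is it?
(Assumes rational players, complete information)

No strictly dominant strategy exists for Player 1

Work:
A strategy strictly dominates another if it gives a strictly higher payoff against every opponent action. Compare each pair of P1's strategies column-by-column:
  A vs B: [7 vs 2, 1 vs 7, 5 vs 3] → A does not strictly dominate B (column Y: 1 ≤ 7)
  A vs C: [7 vs 2, 1 vs 6, 5 vs 7] → A does not strictly dominate C (column Y: 1 ≤ 6)
  B vs A: [2 vs 7, 7 vs 1, 3 vs 5] → B does not strictly dominate A (column X: 2 ≤ 7)
  B vs C: [2 vs 2, 7 vs 6, 3 vs 7] → B does not strictly dominate C (column X: 2 ≤ 2)
  C vs A: [2 vs 7, 6 vs 1, 7 vs 5] → C does not strictly dominate A (column X: 2 ≤ 7)
  C vs B: [2 vs 2, 6 vs 7, 7 vs 3] → C does not strictly dominate B (column X: 2 ≤ 2)
No single strategy strictly dominates all others → no strictly dominant strategy.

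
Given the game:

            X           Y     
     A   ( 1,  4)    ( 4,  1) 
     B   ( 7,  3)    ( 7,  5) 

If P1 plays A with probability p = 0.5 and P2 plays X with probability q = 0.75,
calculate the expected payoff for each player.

E[P1] = 4.375, E[P2] = 3.375

Work:
E[P1] = p·q·π₁(A,X) + p·(1-q)·π₁(A,Y) + (1-p)·q·π₁(B,X) + (1-p)·(1-q)·π₁(B,Y)
= 0.5·0.75·1 + 0.5·0.25·4 + 0.5·0.75·7 + 0.5·0.25·7
= 4.375

E[P2] = 3.375 (similar calculation)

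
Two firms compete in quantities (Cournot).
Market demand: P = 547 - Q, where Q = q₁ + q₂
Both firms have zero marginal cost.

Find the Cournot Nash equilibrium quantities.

q₁* = q₂* = 182.33; P* = 182.33

Work:
Profit: π_i = P·q_i = (a - q_i - q_j)·q_i
FOC: ∂π_i/∂q_i = a - 2q_i - q_j = 0
Reaction function: q_i = (547 - q_j)/2
Symmetry: q* = 547/3 = 182.33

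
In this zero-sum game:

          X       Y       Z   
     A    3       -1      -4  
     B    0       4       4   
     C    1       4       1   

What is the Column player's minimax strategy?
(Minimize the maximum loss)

Column should play X, value = 3

Work:
Column player minimizes Row's maximum payoff:
Column X: max payoff to Row = 3
Column Y: max payoff to Row = 4
Column Z: max payoff to Row = 4
Minimum is 3, achieved by column X.
Minimax strategy: X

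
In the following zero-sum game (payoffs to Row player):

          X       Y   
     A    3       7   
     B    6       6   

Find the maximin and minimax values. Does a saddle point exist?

Maximin = 6, Minimax = 6, Saddle: True

Work:
Row minimums: [3, 6] → maximin = 6
Column maximums: [6, 7] → minimax = 6
Saddle point exists! Game value = 6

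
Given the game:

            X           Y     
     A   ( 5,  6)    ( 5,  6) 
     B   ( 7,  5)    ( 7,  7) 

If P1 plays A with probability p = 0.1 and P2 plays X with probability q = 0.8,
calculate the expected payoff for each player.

E[P1] = 6.8, E[P2] = 5.46

Work:
E[P1] = p·q·π₁(A,X) + p·(1-q)·π₁(A,Y) + (1-p)·q·π₁(B,X) + (1-p)·(1-q)·π₁(B,Y)
= 0.1·0.8·5 + 0.1·0.2·5 + 0.9·0.8·7 + 0.9·0.2·7
= 6.8

E[P2] = 5.46 (similar calculation)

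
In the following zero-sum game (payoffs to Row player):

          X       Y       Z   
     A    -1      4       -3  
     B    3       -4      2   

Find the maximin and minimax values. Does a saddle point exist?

Maximin = -3, Minimax = 2, Saddle: False

Work:
Row minimums: [-3, -4] → maximin = -3
Column maximums: [3, 4, 2] → minimax = 2
No saddle point (maximin ≠ minimax). Mixed strategy needed.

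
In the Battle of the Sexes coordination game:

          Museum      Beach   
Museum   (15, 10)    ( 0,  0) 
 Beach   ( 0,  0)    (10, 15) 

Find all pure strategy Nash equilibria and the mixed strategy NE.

Pure NE: (Museum, Museum) and (Beach, Beach); Mixed NE: p = 0.6, q = 0.4

Work:
Check pure NE:
(Museum, Museum): (15, 10) - no unilateral deviation beneficial
(Beach, Beach): (10, 15) - no unilateral deviation beneficial
Mixed NE: P1 plays Museum with p = 0.6, P2 plays Museum with q = 0.4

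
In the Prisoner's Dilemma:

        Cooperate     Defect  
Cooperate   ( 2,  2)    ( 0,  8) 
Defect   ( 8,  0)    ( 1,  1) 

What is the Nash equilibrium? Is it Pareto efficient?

(Defect, Defect) is NE; not Pareto efficient

Work:
Defect dominates Cooperate for both players:
If P2 cooperates: Defect (8) > Cooperate (2)
If P2 defects: Defect (1) > Cooperate (0)
NE: (Defect, Defect) with payoff (1, 1)
But (Cooperate, Cooperate) = (2, 2) Pareto dominates (1, 1)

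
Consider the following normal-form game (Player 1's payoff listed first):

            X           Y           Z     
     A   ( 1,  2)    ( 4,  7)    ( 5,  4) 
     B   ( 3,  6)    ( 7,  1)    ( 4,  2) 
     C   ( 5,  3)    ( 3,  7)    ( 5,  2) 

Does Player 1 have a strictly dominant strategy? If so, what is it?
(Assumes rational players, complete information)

No strictly dominant strategy exists for Player 1

Work:
A strategy strictly dominates another if it gives a strictly higher payoff against every opponent action. Compare each pair of P1's strategies column-by-column:
  A vs B: [1 vs 3, 4 vs 7, 5 vs 4] → A does not strictly dominate B (column X: 1 ≤ 3)
  A vs C: [1 vs 5, 4 vs 3, 5 vs 5] → A does not strictly dominate C (column X: 1 ≤ 5)
  B vs A: [3 vs 1, 7 vs 4, 4 vs 5] → B does not strictly dominate A (column Z: 4 ≤ 5)
  B vs C: [3 vs 5, 7 vs 3, 4 vs 5] → B does not strictly dominate C (column X: 3 ≤ 5)
  C vs A: [5 vs 1, 3 vs 4, 5 vs 5] → C does not strictly dominate A (column Y: 3 ≤ 4)
  C vs B: [5 vs 3, 3 vs 7, 5 vs 4] → C does not strictly dominate B (column Y: 3 ≤ 7)
No single strategy strictly dominates all others → no strictly dominant strategy.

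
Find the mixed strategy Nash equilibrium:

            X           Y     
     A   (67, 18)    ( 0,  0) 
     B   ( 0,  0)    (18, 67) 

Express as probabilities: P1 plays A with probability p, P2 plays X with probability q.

p = 0.7882, q = 0.2118

Work:
Find probabilities that make opponent indifferent:
P2 chooses q to make P1 indifferent between A and B
P1 chooses p to make P2 indifferent between X and Y
Mixed NE: P1 plays (A: 0.7882, B: 0.2118), P2 plays (X: 0.2118, Y: 0.7882)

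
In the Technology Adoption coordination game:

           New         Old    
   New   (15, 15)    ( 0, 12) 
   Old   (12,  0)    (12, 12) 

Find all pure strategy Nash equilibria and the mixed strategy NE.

Pure NE: (New, New) and (Old, Old); Mixed NE: p = 0.8, q = 0.8

Work:
Check pure NE:
(New, New): (15, 15) - no unilateral deviation beneficial
(Old, Old): (12, 12) - no unilateral deviation beneficial
Mixed NE: P1 plays New with p = 0.8, P2 plays New with q = 0.8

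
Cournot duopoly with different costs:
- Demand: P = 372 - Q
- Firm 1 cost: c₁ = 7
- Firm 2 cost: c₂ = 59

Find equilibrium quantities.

q₁* = 139.0, q₂* = 87.0

Work:
Reaction: q₁ = (372 - 7 - q₂)/2
Reaction: q₂ = (372 - 59 - q₁)/2
Solve simultaneously:
q₁* = (372 - 2×7 + 59)/3 = 139.0
q₂* = (372 - 2×59 + 7)/3 = 87.0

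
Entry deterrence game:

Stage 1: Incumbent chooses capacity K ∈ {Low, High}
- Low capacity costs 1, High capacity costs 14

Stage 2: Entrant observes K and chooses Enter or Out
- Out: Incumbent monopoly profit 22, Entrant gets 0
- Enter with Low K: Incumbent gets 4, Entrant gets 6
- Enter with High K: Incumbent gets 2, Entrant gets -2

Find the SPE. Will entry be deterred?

SPE: (High, Enter|Low, Out|High); Entry deterred. Incumbent net profit = 8

Work:
After Low K: Entrant enters (6 > 0)
After High K: Entrant stays out (-2 < 0)
Incumbent: Low → 4−1=3, High → 22−14=8
Incumbent chooses High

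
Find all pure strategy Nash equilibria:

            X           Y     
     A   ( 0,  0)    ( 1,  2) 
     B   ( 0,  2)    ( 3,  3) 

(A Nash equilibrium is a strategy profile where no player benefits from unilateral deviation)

Nash equilibrium: (B, Y)

Work:
Best responses:
  P1 vs X: payoffs [0, 0] → best response A/B (payoff 0)
  P1 vs Y: payoffs [1, 3] → best response B (payoff 3)
  P2 vs A: payoffs [0, 2] → best response Y (payoff 2)
  P2 vs B: payoffs [2, 3] → best response Y (payoff 3)
Mutual best responses: (B,Y) → Nash equilibria.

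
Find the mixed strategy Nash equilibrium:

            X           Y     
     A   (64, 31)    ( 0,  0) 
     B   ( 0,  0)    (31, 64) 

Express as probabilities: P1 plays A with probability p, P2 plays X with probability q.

p = 0.6737, q = 0.3263

Work:
Find probabilities that make opponent indifferent:
P2 chooses q to make P1 indifferent between A and B
P1 chooses p to make P2 indifferent between X and Y
Mixed NE: P1 plays (A: 0.6737, B: 0.3263), P2 plays (X: 0.3263, Y: 0.6737)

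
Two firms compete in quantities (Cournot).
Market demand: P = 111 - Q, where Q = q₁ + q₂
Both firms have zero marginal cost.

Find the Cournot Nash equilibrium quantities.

q₁* = q₂* = 37.0; P* = 37.0

Work:
Profit: π_i = P·q_i = (a - q_i - q_j)·q_i
FOC: ∂π_i/∂q_i = a - 2q_i - q_j = 0
Reaction function: q_i = (111 - q_j)/2
Symmetry: q* = 111/3 = 37.0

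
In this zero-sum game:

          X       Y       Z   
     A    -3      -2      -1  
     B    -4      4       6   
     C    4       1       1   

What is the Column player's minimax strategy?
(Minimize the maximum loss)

Column should play X or Y (all achieve the minimum), value = 4

Work:
Column player minimizes Row's maximum payoff:
Column X: max payoff to Row = 4
Column Y: max payoff to Row = 4
Column Z: max payoff to Row = 6
Minimum is 4, achieved by columns X, Y (tied).
Each of X or Y is a minimax strategy.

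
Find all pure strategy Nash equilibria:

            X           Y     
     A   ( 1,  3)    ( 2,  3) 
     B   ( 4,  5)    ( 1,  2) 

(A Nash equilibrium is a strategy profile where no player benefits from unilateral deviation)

Nash equilibrium: (A, Y), (B, X)

Work:
Best responses:
  P1 vs X: payoffs [1, 4] → best response B (payoff 4)
  P1 vs Y: payoffs [2, 1] → best response A (payoff 2)
  P2 vs A: payoffs [3, 3] → best response X/Y (payoff 3)
  P2 vs B: payoffs [5, 2] → best response X (payoff 5)
Mutual best responses: (A,Y), (B,X) → Nash equilibria.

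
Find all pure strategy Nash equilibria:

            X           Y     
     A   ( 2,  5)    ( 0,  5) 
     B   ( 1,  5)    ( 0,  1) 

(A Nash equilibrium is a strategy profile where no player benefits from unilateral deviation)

Nash equilibrium: (A, X), (A, Y)

Work:
Best responses:
  P1 vs X: payoffs [2, 1] → best response A (payoff 2)
  P1 vs Y: payoffs [0, 0] → best response A/B (payoff 0)
  P2 vs A: payoffs [5, 5] → best response X/Y (payoff 5)
  P2 vs B: payoffs [5, 1] → best response X (payoff 5)
Mutual best responses: (A,X), (A,Y) → Nash equilibria.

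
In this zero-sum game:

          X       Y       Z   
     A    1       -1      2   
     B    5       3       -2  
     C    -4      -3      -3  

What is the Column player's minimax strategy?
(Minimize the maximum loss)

Column should play Z, value = 2

Work:
Column player minimizes Row's maximum payoff:
Column X: max payoff to Row = 5
Column Y: max payoff to Row = 3
Column Z: max payoff to Row = 2
Minimum is 2, achieved by column Z.
Minimax strategy: Z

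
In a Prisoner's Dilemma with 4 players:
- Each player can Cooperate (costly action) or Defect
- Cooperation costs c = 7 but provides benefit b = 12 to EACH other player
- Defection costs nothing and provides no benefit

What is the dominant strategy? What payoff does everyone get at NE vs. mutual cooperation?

Dominant: Defect; NE payoff = 0; Coop payoff = 29

Work:
Defect dominates (saves cost c = 7, benefit to others is external)
NE: All defect → everyone gets 0
If all cooperate: each receives (3)×12 - 7 = 29
Social dilemma: 29 > 0 but NE gives 0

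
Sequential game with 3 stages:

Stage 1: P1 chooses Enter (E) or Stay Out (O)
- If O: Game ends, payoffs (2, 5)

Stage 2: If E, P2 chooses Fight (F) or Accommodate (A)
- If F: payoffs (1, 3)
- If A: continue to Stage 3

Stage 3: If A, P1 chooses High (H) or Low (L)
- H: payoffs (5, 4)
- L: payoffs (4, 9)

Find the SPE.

SPE: (E, A, H); Outcome (5, 4)

Work:
Stage 3: P1 chooses H (5 vs 4)
Stage 2: P2: F->3, A->4 (anticipating H). Choose A
Stage 1: P1: O->2, E->5 (anticipating A, H). Choose E
SPE path: E -> A -> H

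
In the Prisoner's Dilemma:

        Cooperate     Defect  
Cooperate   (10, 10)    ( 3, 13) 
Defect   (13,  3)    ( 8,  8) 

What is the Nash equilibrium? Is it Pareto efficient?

(Defect, Defect) is NE; not Pareto efficient

Work:
Defect dominates Cooperate for both players:
If P2 cooperates: Defect (13) > Cooperate (10)
If P2 defects: Defect (8) > Cooperate (3)
NE: (Defect, Defect) with payoff (8, 8)
But (Cooperate, Cooperate) = (10, 10) Pareto dominates (8, 8)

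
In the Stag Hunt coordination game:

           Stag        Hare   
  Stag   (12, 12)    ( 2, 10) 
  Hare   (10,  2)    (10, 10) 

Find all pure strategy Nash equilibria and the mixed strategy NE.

Pure NE: (Stag, Stag) and (Hare, Hare); Mixed NE: p = 0.8, q = 0.8

Work:
Check pure NE:
(Stag, Stag): (12, 12) - no unilateral deviation beneficial
(Hare, Hare): (10, 10) - no unilateral deviation beneficial
Mixed NE: P1 plays Stag with p = 0.8, P2 plays Stag with q = 0.8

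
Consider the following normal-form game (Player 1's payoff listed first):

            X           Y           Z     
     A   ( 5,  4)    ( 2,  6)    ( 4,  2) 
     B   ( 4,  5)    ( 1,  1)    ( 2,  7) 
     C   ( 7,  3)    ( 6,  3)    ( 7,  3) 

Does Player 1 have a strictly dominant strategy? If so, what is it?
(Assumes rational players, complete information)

Yes, Player 1's strictly dominant strategy is C

Work:
A strategy strictly dominates another if it gives a strictly higher payoff against every opponent action. Compare each pair of P1's strategies column-by-column:
  A vs B: [5 vs 4, 2 vs 1, 4 vs 2] → A strictly dominates B
  A vs C: [5 vs 7, 2 vs 6, 4 vs 7] → A does not strictly dominate C (column X: 5 ≤ 7)
  B vs A: [4 vs 5, 1 vs 2, 2 vs 4] → B does not strictly dominate A (column X: 4 ≤ 5)
  B vs C: [4 vs 7, 1 vs 6, 2 vs 7] → B does not strictly dominate C (column X: 4 ≤ 7)
  C vs A: [7 vs 5, 6 vs 2, 7 vs 4] → C strictly dominates A
  C vs B: [7 vs 4, 6 vs 1, 7 vs 2] → C strictly dominates B
C strictly dominates every other strategy → strictly dominant.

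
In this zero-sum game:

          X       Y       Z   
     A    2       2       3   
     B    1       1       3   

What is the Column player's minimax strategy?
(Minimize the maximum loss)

Column should play X or Y (all achieve the minimum), value = 2

Work:
Column player minimizes Row's maximum payoff:
Column X: max payoff to Row = 2
Column Y: max payoff to Row = 2
Column Z: max payoff to Row = 3
Minimum is 2, achieved by columns X, Y (tied).
Each of X or Y is a minimax strategy.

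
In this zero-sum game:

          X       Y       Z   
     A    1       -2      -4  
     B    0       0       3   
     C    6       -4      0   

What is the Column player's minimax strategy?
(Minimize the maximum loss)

Column should play Y, value = 0

Work:
Column player minimizes Row's maximum payoff:
Column X: max payoff to Row = 6
Column Y: max payoff to Row = 0
Column Z: max payoff to Row = 3
Minimum is 0, achieved by column Y.
Minimax strategy: Y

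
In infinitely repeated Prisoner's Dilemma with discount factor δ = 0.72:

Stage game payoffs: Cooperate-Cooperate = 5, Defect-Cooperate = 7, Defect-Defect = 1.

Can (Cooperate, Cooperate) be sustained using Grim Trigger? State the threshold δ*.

δ* = 0.3333; since δ = 0.72 ≥ 0.3333, cooperation can be sustained

Work:
For Grim Trigger:
Cooperate forever: 5/(1-δ)
Defect then punished: 7 + 1·δ/(1-δ)
Need: 5/(1-δ) ≥ 7 + 1·δ/(1-δ)
Solving: δ ≥ (T-R)/(T-P) = (7-5)/(7-1) = 0.3333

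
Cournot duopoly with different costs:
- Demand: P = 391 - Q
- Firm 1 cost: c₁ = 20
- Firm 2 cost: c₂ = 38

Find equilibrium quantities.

q₁* = 129.67, q₂* = 111.67

Work:
Reaction: q₁ = (391 - 20 - q₂)/2
Reaction: q₂ = (391 - 38 - q₁)/2
Solve simultaneously:
q₁* = (391 - 2×20 + 38)/3 = 129.67
q₂* = (391 - 2×38 + 20)/3 = 111.67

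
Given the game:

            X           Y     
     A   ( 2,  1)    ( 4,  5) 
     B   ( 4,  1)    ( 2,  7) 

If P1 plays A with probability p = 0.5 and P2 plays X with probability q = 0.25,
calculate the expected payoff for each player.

E[P1] = 3.0, E[P2] = 4.75

Work:
E[P1] = p·q·π₁(A,X) + p·(1-q)·π₁(A,Y) + (1-p)·q·π₁(B,X) + (1-p)·(1-q)·π₁(B,Y)
= 0.5·0.25·2 + 0.5·0.75·4 + 0.5·0.25·4 + 0.5·0.75·2
= 3.0

E[P2] = 4.75 (similar calculation)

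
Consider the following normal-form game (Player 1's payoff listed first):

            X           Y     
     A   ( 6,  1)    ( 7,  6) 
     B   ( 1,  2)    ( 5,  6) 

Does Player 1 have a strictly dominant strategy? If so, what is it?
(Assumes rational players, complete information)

Yes, Player 1's strictly dominant strategy is A

Work:
A strategy strictly dominates another if it gives a strictly higher payoff against every opponent action. Compare each pair of P1's strategies column-by-column:
  A vs B: [6 vs 1, 7 vs 5] → A strictly dominates B
  B vs A: [1 vs 6, 5 vs 7] → B does not strictly dominate A (column X: 1 ≤ 6)
A strictly dominates every other strategy → strictly dominant.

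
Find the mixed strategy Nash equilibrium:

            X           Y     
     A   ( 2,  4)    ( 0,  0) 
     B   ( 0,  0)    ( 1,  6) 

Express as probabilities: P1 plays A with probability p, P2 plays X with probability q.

p = 0.6, q = 0.3333

Work:
Find probabilities that make opponent indifferent:
P2 chooses q to make P1 indifferent between A and B
P1 chooses p to make P2 indifferent between X and Y
Mixed NE: P1 plays (A: 0.6, B: 0.4), P2 plays (X: 0.3333, Y: 0.6667)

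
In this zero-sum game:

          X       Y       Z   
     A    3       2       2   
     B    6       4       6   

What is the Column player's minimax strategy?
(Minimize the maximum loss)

Column should play Y, value = 4

Work:
Column player minimizes Row's maximum payoff:
Column X: max payoff to Row = 6
Column Y: max payoff to Row = 4
Column Z: max payoff to Row = 6
Minimum is 4, achieved by column Y.
Minimax strategy: Y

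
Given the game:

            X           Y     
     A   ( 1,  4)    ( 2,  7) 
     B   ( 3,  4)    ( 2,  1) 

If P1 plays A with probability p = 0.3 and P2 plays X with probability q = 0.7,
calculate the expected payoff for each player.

E[P1] = 2.28, E[P2] = 3.64

Work:
E[P1] = p·q·π₁(A,X) + p·(1-q)·π₁(A,Y) + (1-p)·q·π₁(B,X) + (1-p)·(1-q)·π₁(B,Y)
= 0.3·0.7·1 + 0.3·0.3·2 + 0.7·0.7·3 + 0.7·0.3·2
= 2.28

E[P2] = 3.64 (similar calculation)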